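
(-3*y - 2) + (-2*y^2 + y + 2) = -2*y^2 - 2*y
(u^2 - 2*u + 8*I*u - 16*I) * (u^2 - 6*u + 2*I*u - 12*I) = u^4 - 8*u^3 + 10*I*u^3 - 4*u^2 - 80*I*u^2 + 128*u + 120*I*u - 192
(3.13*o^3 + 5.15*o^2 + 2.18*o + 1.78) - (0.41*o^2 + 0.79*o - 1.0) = 3.13*o^3 + 4.74*o^2 + 1.39*o + 2.78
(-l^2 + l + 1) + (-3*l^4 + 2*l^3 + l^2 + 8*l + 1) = -3*l^4 + 2*l^3 + 9*l + 2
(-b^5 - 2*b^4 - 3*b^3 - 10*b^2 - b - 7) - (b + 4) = -b^5 - 2*b^4 - 3*b^3 - 10*b^2 - 2*b - 11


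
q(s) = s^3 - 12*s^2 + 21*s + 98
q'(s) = 3*s^2 - 24*s + 21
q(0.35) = 103.92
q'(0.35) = 12.97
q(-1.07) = 60.57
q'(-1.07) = 50.11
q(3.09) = 77.82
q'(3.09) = -24.52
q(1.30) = 107.22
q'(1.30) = -5.13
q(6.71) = 0.73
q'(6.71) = -4.97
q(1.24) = 107.50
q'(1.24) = -4.15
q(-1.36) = 44.73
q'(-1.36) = 59.19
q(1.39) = 106.69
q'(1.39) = -6.56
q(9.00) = 44.00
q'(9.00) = 48.00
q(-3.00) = -100.00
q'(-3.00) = 120.00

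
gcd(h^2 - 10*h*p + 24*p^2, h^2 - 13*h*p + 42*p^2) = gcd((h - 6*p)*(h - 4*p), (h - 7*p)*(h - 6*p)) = -h + 6*p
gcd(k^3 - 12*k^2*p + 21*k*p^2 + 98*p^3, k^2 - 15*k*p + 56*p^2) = -k + 7*p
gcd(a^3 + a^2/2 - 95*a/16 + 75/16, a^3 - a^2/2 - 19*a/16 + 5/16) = a - 5/4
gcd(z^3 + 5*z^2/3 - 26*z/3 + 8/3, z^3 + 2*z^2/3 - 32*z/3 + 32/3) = z^2 + 2*z - 8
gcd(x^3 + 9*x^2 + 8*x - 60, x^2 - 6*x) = 1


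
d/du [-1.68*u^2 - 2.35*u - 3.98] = -3.36*u - 2.35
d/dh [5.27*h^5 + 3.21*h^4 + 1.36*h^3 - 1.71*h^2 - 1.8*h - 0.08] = 26.35*h^4 + 12.84*h^3 + 4.08*h^2 - 3.42*h - 1.8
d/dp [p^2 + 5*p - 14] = 2*p + 5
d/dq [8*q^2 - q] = 16*q - 1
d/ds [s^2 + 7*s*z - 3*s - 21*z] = 2*s + 7*z - 3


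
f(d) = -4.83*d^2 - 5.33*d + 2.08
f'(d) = -9.66*d - 5.33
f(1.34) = -13.73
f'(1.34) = -18.27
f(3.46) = -74.18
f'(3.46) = -38.75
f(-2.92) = -23.54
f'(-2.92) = 22.88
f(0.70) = -4.02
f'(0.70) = -12.09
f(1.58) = -18.40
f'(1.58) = -20.59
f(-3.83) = -48.36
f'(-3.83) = 31.67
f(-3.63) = -42.22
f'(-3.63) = 29.74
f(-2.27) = -10.71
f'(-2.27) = 16.60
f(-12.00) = -629.48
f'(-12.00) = 110.59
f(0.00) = 2.08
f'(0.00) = -5.33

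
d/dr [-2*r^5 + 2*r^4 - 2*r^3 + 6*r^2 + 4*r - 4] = -10*r^4 + 8*r^3 - 6*r^2 + 12*r + 4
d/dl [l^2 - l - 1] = 2*l - 1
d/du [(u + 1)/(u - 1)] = -2/(u - 1)^2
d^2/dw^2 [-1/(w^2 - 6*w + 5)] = 2*(w^2 - 6*w - 4*(w - 3)^2 + 5)/(w^2 - 6*w + 5)^3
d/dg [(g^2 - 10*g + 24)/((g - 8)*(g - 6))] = -4/(g^2 - 16*g + 64)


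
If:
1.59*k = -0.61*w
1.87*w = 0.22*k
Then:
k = 0.00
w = 0.00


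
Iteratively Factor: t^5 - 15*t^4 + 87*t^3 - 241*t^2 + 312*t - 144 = (t - 4)*(t^4 - 11*t^3 + 43*t^2 - 69*t + 36) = (t - 4)*(t - 3)*(t^3 - 8*t^2 + 19*t - 12) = (t - 4)^2*(t - 3)*(t^2 - 4*t + 3) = (t - 4)^2*(t - 3)*(t - 1)*(t - 3)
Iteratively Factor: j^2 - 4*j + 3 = (j - 1)*(j - 3)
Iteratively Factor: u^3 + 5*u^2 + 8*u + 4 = (u + 2)*(u^2 + 3*u + 2) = (u + 2)^2*(u + 1)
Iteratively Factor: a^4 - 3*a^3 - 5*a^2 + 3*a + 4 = (a - 4)*(a^3 + a^2 - a - 1) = (a - 4)*(a + 1)*(a^2 - 1) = (a - 4)*(a - 1)*(a + 1)*(a + 1)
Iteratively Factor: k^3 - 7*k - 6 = (k - 3)*(k^2 + 3*k + 2) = (k - 3)*(k + 1)*(k + 2)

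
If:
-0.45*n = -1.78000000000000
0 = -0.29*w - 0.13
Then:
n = 3.96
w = -0.45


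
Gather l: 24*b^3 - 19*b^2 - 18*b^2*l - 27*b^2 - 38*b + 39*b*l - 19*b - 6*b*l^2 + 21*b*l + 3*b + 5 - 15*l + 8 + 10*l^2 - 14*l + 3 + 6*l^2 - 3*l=24*b^3 - 46*b^2 - 54*b + l^2*(16 - 6*b) + l*(-18*b^2 + 60*b - 32) + 16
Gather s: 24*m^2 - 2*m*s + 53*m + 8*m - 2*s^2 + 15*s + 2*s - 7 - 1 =24*m^2 + 61*m - 2*s^2 + s*(17 - 2*m) - 8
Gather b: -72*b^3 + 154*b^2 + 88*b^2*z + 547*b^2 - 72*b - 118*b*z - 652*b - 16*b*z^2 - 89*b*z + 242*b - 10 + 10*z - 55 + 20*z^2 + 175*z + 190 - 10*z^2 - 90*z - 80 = -72*b^3 + b^2*(88*z + 701) + b*(-16*z^2 - 207*z - 482) + 10*z^2 + 95*z + 45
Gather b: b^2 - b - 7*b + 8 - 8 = b^2 - 8*b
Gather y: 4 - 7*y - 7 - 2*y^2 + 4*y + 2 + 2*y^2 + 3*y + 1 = 0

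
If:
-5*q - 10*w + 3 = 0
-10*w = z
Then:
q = z/5 + 3/5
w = -z/10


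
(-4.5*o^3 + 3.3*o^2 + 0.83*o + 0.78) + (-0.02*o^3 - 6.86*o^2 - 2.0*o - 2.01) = -4.52*o^3 - 3.56*o^2 - 1.17*o - 1.23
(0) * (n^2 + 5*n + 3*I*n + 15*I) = 0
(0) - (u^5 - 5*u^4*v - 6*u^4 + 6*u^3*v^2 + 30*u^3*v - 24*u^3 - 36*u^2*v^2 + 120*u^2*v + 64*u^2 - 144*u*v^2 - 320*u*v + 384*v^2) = -u^5 + 5*u^4*v + 6*u^4 - 6*u^3*v^2 - 30*u^3*v + 24*u^3 + 36*u^2*v^2 - 120*u^2*v - 64*u^2 + 144*u*v^2 + 320*u*v - 384*v^2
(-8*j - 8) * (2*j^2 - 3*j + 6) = -16*j^3 + 8*j^2 - 24*j - 48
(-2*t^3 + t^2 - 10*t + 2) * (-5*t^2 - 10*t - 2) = 10*t^5 + 15*t^4 + 44*t^3 + 88*t^2 - 4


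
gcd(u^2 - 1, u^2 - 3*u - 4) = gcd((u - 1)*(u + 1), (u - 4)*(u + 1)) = u + 1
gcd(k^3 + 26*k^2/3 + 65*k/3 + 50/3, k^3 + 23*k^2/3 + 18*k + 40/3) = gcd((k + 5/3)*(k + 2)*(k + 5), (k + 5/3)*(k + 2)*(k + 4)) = k^2 + 11*k/3 + 10/3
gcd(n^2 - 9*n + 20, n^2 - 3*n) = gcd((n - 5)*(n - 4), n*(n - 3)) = 1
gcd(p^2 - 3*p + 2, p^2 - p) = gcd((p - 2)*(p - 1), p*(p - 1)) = p - 1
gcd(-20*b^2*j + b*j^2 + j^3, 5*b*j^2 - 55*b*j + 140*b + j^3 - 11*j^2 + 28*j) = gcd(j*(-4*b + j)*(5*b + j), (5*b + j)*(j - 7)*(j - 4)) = 5*b + j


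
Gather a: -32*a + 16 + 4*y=-32*a + 4*y + 16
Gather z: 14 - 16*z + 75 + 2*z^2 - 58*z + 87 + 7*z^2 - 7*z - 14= 9*z^2 - 81*z + 162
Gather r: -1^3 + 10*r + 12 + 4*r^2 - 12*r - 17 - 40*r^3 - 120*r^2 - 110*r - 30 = -40*r^3 - 116*r^2 - 112*r - 36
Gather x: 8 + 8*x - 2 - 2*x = 6*x + 6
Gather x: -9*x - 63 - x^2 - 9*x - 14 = -x^2 - 18*x - 77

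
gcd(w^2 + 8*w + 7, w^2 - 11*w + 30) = 1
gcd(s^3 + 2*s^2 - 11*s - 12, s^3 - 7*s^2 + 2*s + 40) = 1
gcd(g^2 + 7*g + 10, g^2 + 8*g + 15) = g + 5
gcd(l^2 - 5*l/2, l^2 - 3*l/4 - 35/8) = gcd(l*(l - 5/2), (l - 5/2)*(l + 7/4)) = l - 5/2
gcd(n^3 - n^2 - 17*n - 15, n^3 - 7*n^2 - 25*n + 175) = n - 5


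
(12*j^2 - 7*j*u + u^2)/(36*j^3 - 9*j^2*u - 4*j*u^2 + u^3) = 1/(3*j + u)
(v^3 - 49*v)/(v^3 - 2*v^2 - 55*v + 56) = v*(v - 7)/(v^2 - 9*v + 8)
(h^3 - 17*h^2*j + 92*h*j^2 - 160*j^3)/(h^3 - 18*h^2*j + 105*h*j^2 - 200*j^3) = (h - 4*j)/(h - 5*j)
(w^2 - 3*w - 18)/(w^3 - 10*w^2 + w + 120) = (w - 6)/(w^2 - 13*w + 40)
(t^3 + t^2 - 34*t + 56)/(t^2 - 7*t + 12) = (t^2 + 5*t - 14)/(t - 3)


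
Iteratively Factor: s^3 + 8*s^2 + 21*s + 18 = (s + 3)*(s^2 + 5*s + 6) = (s + 3)^2*(s + 2)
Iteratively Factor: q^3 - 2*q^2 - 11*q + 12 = (q - 4)*(q^2 + 2*q - 3) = (q - 4)*(q + 3)*(q - 1)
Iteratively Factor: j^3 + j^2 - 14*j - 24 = (j + 2)*(j^2 - j - 12) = (j + 2)*(j + 3)*(j - 4)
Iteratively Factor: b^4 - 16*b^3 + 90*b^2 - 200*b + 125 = (b - 5)*(b^3 - 11*b^2 + 35*b - 25) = (b - 5)^2*(b^2 - 6*b + 5) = (b - 5)^2*(b - 1)*(b - 5)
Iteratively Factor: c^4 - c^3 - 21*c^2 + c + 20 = (c - 1)*(c^3 - 21*c - 20) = (c - 5)*(c - 1)*(c^2 + 5*c + 4) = (c - 5)*(c - 1)*(c + 1)*(c + 4)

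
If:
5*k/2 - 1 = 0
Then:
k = 2/5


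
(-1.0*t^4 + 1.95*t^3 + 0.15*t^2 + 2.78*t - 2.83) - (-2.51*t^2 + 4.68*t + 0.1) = -1.0*t^4 + 1.95*t^3 + 2.66*t^2 - 1.9*t - 2.93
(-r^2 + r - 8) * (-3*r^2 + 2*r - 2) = 3*r^4 - 5*r^3 + 28*r^2 - 18*r + 16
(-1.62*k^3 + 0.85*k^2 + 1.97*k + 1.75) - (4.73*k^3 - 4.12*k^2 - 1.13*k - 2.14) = -6.35*k^3 + 4.97*k^2 + 3.1*k + 3.89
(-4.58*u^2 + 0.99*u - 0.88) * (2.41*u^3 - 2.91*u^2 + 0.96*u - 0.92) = -11.0378*u^5 + 15.7137*u^4 - 9.3985*u^3 + 7.7248*u^2 - 1.7556*u + 0.8096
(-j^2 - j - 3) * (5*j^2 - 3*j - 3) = -5*j^4 - 2*j^3 - 9*j^2 + 12*j + 9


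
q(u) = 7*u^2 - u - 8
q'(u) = 14*u - 1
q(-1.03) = 0.46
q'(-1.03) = -15.42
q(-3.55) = 83.77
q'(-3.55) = -50.70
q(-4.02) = 109.14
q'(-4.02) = -57.28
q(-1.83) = 17.27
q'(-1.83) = -26.62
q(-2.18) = 27.45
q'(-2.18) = -31.52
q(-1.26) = 4.37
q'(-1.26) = -18.64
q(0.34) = -7.53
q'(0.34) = 3.76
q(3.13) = 57.45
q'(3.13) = 42.82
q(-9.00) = 568.00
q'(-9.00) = -127.00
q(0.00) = -8.00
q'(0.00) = -1.00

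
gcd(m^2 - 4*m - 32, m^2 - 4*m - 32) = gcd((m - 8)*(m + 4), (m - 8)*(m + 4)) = m^2 - 4*m - 32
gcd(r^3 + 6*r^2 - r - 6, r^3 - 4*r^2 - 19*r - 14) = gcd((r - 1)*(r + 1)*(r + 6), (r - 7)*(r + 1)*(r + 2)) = r + 1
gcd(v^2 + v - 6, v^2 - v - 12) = v + 3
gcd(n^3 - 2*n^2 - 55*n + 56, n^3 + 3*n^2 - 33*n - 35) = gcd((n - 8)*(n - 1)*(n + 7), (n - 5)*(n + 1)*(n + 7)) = n + 7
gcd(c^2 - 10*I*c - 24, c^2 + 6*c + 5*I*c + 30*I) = 1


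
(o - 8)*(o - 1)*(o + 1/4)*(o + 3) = o^4 - 23*o^3/4 - 41*o^2/2 + 77*o/4 + 6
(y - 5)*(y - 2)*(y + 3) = y^3 - 4*y^2 - 11*y + 30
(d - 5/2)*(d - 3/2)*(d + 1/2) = d^3 - 7*d^2/2 + 7*d/4 + 15/8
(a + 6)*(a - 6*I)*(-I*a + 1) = -I*a^3 - 5*a^2 - 6*I*a^2 - 30*a - 6*I*a - 36*I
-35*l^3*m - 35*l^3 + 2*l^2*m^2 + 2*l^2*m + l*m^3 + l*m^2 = (-5*l + m)*(7*l + m)*(l*m + l)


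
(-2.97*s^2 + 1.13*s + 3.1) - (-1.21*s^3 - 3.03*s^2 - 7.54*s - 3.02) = 1.21*s^3 + 0.0599999999999996*s^2 + 8.67*s + 6.12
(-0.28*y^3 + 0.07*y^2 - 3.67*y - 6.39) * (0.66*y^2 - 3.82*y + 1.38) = -0.1848*y^5 + 1.1158*y^4 - 3.076*y^3 + 9.8986*y^2 + 19.3452*y - 8.8182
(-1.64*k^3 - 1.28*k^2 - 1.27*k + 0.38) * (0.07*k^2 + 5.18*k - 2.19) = -0.1148*k^5 - 8.5848*k^4 - 3.1277*k^3 - 3.7488*k^2 + 4.7497*k - 0.8322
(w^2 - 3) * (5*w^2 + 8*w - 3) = 5*w^4 + 8*w^3 - 18*w^2 - 24*w + 9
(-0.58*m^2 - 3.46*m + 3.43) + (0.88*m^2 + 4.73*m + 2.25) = 0.3*m^2 + 1.27*m + 5.68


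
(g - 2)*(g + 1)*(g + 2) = g^3 + g^2 - 4*g - 4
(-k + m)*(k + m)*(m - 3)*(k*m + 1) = -k^3*m^2 + 3*k^3*m - k^2*m + 3*k^2 + k*m^4 - 3*k*m^3 + m^3 - 3*m^2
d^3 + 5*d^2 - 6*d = d*(d - 1)*(d + 6)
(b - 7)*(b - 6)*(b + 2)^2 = b^4 - 9*b^3 - 6*b^2 + 116*b + 168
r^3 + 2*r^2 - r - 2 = (r - 1)*(r + 1)*(r + 2)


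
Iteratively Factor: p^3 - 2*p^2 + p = (p - 1)*(p^2 - p) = (p - 1)^2*(p)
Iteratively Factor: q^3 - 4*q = (q - 2)*(q^2 + 2*q) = (q - 2)*(q + 2)*(q)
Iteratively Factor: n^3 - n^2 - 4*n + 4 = (n + 2)*(n^2 - 3*n + 2) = (n - 2)*(n + 2)*(n - 1)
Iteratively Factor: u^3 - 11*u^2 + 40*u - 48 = (u - 3)*(u^2 - 8*u + 16) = (u - 4)*(u - 3)*(u - 4)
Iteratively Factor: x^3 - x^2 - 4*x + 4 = (x - 1)*(x^2 - 4) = (x - 2)*(x - 1)*(x + 2)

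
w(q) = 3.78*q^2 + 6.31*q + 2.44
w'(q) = 7.56*q + 6.31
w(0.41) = 5.66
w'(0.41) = 9.41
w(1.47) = 19.88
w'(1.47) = 17.42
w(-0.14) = 1.63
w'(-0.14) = 5.25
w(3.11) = 58.62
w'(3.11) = 29.82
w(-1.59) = 1.96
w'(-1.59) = -5.71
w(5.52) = 152.45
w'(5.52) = 48.04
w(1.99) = 29.97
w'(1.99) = 21.35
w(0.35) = 5.11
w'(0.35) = 8.96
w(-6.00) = 100.66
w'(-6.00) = -39.05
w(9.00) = 365.41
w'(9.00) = 74.35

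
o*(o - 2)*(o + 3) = o^3 + o^2 - 6*o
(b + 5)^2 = b^2 + 10*b + 25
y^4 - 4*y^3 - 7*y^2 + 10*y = y*(y - 5)*(y - 1)*(y + 2)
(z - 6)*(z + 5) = z^2 - z - 30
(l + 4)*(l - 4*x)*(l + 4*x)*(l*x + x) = l^4*x + 5*l^3*x - 16*l^2*x^3 + 4*l^2*x - 80*l*x^3 - 64*x^3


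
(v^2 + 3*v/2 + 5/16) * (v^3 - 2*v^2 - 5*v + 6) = v^5 - v^4/2 - 123*v^3/16 - 17*v^2/8 + 119*v/16 + 15/8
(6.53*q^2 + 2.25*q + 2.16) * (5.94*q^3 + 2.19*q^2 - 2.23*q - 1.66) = 38.7882*q^5 + 27.6657*q^4 + 3.196*q^3 - 11.1269*q^2 - 8.5518*q - 3.5856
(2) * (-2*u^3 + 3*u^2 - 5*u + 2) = -4*u^3 + 6*u^2 - 10*u + 4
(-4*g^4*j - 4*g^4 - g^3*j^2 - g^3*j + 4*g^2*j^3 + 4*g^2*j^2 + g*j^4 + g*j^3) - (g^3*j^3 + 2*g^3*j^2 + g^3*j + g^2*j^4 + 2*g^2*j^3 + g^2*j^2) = -4*g^4*j - 4*g^4 - g^3*j^3 - 3*g^3*j^2 - 2*g^3*j - g^2*j^4 + 2*g^2*j^3 + 3*g^2*j^2 + g*j^4 + g*j^3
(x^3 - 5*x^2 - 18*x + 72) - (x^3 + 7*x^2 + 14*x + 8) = -12*x^2 - 32*x + 64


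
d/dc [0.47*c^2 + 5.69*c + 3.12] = 0.94*c + 5.69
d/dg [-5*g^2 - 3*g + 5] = -10*g - 3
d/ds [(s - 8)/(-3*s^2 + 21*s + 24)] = 1/(3*(s^2 + 2*s + 1))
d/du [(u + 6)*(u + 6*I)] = 2*u + 6 + 6*I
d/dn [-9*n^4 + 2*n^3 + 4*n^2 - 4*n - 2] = -36*n^3 + 6*n^2 + 8*n - 4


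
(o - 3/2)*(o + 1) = o^2 - o/2 - 3/2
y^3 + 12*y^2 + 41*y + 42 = (y + 2)*(y + 3)*(y + 7)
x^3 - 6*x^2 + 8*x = x*(x - 4)*(x - 2)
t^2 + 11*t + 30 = (t + 5)*(t + 6)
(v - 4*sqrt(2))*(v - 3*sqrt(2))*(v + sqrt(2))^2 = v^4 - 5*sqrt(2)*v^3 - 2*v^2 + 34*sqrt(2)*v + 48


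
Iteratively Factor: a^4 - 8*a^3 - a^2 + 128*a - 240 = (a + 4)*(a^3 - 12*a^2 + 47*a - 60) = (a - 4)*(a + 4)*(a^2 - 8*a + 15) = (a - 4)*(a - 3)*(a + 4)*(a - 5)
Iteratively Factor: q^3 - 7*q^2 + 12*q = (q)*(q^2 - 7*q + 12) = q*(q - 3)*(q - 4)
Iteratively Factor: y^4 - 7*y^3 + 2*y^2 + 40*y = (y - 4)*(y^3 - 3*y^2 - 10*y) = y*(y - 4)*(y^2 - 3*y - 10) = y*(y - 4)*(y + 2)*(y - 5)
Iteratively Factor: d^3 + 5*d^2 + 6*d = (d)*(d^2 + 5*d + 6) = d*(d + 2)*(d + 3)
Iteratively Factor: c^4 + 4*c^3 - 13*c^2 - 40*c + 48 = (c - 3)*(c^3 + 7*c^2 + 8*c - 16) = (c - 3)*(c + 4)*(c^2 + 3*c - 4) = (c - 3)*(c + 4)^2*(c - 1)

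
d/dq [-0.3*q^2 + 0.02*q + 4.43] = 0.02 - 0.6*q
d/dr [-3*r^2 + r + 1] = 1 - 6*r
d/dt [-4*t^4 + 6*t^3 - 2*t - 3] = -16*t^3 + 18*t^2 - 2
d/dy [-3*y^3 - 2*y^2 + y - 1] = -9*y^2 - 4*y + 1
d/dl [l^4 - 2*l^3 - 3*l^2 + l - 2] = 4*l^3 - 6*l^2 - 6*l + 1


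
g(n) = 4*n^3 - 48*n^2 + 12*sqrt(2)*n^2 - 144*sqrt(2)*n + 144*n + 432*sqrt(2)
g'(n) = 12*n^2 - 96*n + 24*sqrt(2)*n - 144*sqrt(2) + 144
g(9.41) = 635.02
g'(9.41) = 418.96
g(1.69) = 440.82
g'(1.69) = -130.25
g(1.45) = 471.41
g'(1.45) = -124.40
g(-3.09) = 380.96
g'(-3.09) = 246.69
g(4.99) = 37.67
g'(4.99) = -70.52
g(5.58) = 6.93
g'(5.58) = -32.30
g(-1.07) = 634.34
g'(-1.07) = 20.50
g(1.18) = 503.92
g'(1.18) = -116.17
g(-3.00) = 402.62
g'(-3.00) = 234.53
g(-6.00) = -1012.24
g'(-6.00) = 744.71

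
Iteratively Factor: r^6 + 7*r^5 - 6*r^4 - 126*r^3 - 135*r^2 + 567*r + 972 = (r - 3)*(r^5 + 10*r^4 + 24*r^3 - 54*r^2 - 297*r - 324) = (r - 3)*(r + 3)*(r^4 + 7*r^3 + 3*r^2 - 63*r - 108) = (r - 3)*(r + 3)^2*(r^3 + 4*r^2 - 9*r - 36) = (r - 3)^2*(r + 3)^2*(r^2 + 7*r + 12) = (r - 3)^2*(r + 3)^3*(r + 4)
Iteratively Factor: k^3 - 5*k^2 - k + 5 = (k + 1)*(k^2 - 6*k + 5) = (k - 5)*(k + 1)*(k - 1)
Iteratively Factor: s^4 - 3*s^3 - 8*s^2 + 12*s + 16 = (s + 1)*(s^3 - 4*s^2 - 4*s + 16) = (s - 4)*(s + 1)*(s^2 - 4) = (s - 4)*(s - 2)*(s + 1)*(s + 2)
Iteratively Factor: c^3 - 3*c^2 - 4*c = (c + 1)*(c^2 - 4*c) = c*(c + 1)*(c - 4)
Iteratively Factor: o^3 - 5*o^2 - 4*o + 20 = (o - 5)*(o^2 - 4) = (o - 5)*(o + 2)*(o - 2)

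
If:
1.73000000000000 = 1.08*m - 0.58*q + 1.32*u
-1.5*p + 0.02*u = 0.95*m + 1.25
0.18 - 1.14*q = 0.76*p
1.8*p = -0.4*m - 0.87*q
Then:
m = -2.23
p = 0.62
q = -0.25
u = 3.02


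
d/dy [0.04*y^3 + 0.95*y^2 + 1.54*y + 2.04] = 0.12*y^2 + 1.9*y + 1.54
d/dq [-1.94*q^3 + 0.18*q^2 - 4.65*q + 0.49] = -5.82*q^2 + 0.36*q - 4.65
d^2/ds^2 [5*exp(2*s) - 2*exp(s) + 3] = (20*exp(s) - 2)*exp(s)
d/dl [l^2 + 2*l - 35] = 2*l + 2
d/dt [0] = 0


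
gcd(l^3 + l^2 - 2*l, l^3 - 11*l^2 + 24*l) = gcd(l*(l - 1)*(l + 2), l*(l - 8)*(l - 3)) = l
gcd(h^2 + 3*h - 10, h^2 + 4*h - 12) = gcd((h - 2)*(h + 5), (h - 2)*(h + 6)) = h - 2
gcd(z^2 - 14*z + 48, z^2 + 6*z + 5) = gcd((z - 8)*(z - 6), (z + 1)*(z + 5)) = 1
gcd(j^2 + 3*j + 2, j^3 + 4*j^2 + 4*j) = j + 2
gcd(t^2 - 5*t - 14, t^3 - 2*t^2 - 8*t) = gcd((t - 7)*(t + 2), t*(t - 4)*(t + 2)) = t + 2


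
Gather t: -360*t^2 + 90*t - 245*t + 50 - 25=-360*t^2 - 155*t + 25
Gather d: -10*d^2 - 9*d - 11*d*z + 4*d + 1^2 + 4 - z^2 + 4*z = -10*d^2 + d*(-11*z - 5) - z^2 + 4*z + 5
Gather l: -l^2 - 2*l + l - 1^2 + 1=-l^2 - l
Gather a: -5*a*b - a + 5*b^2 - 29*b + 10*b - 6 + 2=a*(-5*b - 1) + 5*b^2 - 19*b - 4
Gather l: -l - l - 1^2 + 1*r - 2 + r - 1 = -2*l + 2*r - 4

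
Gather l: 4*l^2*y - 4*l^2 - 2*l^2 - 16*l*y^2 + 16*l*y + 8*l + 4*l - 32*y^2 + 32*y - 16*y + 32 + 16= l^2*(4*y - 6) + l*(-16*y^2 + 16*y + 12) - 32*y^2 + 16*y + 48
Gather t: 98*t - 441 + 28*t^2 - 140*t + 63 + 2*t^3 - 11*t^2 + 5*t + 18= 2*t^3 + 17*t^2 - 37*t - 360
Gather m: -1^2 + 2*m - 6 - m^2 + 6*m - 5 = -m^2 + 8*m - 12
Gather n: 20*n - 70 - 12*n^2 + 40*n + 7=-12*n^2 + 60*n - 63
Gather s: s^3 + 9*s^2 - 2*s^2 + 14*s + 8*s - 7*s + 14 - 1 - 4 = s^3 + 7*s^2 + 15*s + 9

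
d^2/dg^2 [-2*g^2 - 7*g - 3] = -4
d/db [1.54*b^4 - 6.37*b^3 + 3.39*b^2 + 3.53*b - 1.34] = 6.16*b^3 - 19.11*b^2 + 6.78*b + 3.53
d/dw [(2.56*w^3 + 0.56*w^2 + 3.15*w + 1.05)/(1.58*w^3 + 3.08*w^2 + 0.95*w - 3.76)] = (-1.77635683940025e-15*w^5 + 7.0*w^4 - 5.09*w^3 - 43.0238*w^2 - 10.6792*w - 12.8415)/(2.4964*w^6 + 9.7328*w^5 + 12.4884*w^4 - 6.0296*w^3 - 22.2591*w^2 - 7.144*w + 14.1376)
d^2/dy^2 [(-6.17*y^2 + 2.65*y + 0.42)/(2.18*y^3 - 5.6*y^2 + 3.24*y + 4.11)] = (-58.644616*y^6 + 75.5631599999999*y^5 + 91.3245599999996*y^4 + 596.785844*y^3 - 1040.147496*y^2 + 297.652824*y - 250.87401)/(10.360232*y^9 - 79.84032*y^8 + 251.287728*y^7 - 354.342428*y^6 + 72.4242239999999*y^5 + 384.487632*y^4 - 302.944482*y^3 - 154.351872*y^2 + 164.191212*y + 69.426531)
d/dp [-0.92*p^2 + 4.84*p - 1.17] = 4.84 - 1.84*p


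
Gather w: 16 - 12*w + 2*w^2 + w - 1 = 2*w^2 - 11*w + 15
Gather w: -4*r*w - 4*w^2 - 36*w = -4*w^2 + w*(-4*r - 36)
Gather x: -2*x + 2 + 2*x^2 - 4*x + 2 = 2*x^2 - 6*x + 4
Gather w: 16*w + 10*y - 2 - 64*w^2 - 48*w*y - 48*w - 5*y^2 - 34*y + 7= -64*w^2 + w*(-48*y - 32) - 5*y^2 - 24*y + 5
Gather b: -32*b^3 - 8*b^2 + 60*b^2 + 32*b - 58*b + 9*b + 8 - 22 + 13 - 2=-32*b^3 + 52*b^2 - 17*b - 3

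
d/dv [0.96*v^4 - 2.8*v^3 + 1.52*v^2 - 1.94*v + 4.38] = 3.84*v^3 - 8.4*v^2 + 3.04*v - 1.94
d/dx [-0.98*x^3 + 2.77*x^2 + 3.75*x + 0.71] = -2.94*x^2 + 5.54*x + 3.75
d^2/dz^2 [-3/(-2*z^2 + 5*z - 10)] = 6*(-4*z^2 + 10*z + (4*z - 5)^2 - 20)/(2*z^2 - 5*z + 10)^3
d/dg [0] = 0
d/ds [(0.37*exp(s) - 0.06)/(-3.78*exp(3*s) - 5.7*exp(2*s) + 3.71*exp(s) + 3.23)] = (2.7972*exp(3*s) + 1.4286*exp(2*s) - 0.684*exp(s) + 1.4177)*exp(s)/(14.2884*exp(6*s) + 43.092*exp(5*s) + 4.4424*exp(4*s) - 66.7128*exp(3*s) - 23.0579*exp(2*s) + 23.9666*exp(s) + 10.4329)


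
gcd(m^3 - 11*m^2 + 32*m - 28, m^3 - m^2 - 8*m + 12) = m^2 - 4*m + 4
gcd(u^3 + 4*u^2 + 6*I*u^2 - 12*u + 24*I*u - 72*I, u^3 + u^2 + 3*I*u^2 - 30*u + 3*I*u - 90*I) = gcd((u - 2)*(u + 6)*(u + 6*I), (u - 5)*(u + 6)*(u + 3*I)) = u + 6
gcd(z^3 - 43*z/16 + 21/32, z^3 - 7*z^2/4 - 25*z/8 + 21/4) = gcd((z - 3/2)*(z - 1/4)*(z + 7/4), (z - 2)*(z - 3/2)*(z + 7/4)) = z^2 + z/4 - 21/8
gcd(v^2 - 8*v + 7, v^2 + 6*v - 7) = v - 1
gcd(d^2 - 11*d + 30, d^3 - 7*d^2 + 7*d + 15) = d - 5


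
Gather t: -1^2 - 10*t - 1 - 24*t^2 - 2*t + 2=-24*t^2 - 12*t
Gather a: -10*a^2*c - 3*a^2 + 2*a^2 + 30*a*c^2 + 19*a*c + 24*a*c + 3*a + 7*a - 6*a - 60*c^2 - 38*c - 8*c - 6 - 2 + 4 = a^2*(-10*c - 1) + a*(30*c^2 + 43*c + 4) - 60*c^2 - 46*c - 4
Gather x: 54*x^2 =54*x^2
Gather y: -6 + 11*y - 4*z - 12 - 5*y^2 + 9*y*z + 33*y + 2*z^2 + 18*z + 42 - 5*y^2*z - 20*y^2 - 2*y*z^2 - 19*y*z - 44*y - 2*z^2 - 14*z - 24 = y^2*(-5*z - 25) + y*(-2*z^2 - 10*z)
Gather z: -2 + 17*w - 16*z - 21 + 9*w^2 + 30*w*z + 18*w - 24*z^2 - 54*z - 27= 9*w^2 + 35*w - 24*z^2 + z*(30*w - 70) - 50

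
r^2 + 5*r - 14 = (r - 2)*(r + 7)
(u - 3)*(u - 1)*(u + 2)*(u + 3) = u^4 + u^3 - 11*u^2 - 9*u + 18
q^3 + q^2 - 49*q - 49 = (q - 7)*(q + 1)*(q + 7)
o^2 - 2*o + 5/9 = (o - 5/3)*(o - 1/3)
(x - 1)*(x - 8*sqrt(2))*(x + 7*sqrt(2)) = x^3 - sqrt(2)*x^2 - x^2 - 112*x + sqrt(2)*x + 112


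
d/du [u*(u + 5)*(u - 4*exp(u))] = -4*u^2*exp(u) + 3*u^2 - 28*u*exp(u) + 10*u - 20*exp(u)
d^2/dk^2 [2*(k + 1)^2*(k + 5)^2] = 24*k^2 + 144*k + 184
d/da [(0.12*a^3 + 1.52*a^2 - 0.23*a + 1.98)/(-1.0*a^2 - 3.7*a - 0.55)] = (-0.12*a^4 - 0.888*a^3 - 6.052*a^2 + 2.288*a + 7.4525)/(1.0*a^4 + 7.4*a^3 + 14.79*a^2 + 4.07*a + 0.3025)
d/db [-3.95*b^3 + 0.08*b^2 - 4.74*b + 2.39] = -11.85*b^2 + 0.16*b - 4.74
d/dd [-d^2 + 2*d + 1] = 2 - 2*d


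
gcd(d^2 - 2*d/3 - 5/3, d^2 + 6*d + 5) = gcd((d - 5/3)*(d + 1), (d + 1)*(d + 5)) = d + 1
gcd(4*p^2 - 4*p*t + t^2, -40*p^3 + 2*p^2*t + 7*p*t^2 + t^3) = 2*p - t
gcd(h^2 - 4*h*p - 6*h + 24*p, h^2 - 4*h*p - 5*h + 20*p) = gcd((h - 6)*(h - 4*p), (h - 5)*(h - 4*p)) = -h + 4*p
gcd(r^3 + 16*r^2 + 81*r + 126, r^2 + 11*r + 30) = r + 6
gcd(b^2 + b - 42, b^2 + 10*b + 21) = b + 7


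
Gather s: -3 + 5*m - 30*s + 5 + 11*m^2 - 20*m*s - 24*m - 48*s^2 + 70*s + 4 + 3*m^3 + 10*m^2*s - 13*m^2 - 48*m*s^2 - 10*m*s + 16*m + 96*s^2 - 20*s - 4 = 3*m^3 - 2*m^2 - 3*m + s^2*(48 - 48*m) + s*(10*m^2 - 30*m + 20) + 2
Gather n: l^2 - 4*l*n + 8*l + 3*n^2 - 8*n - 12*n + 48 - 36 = l^2 + 8*l + 3*n^2 + n*(-4*l - 20) + 12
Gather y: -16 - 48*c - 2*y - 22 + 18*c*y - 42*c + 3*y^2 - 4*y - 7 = -90*c + 3*y^2 + y*(18*c - 6) - 45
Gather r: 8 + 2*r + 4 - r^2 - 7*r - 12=-r^2 - 5*r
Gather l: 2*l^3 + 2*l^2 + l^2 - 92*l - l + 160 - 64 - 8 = 2*l^3 + 3*l^2 - 93*l + 88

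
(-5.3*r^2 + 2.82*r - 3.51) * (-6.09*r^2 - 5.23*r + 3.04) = 32.277*r^4 + 10.5452*r^3 - 9.4847*r^2 + 26.9301*r - 10.6704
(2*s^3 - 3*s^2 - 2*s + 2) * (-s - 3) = -2*s^4 - 3*s^3 + 11*s^2 + 4*s - 6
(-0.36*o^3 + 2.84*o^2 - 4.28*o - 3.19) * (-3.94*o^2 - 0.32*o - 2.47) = 1.4184*o^5 - 11.0744*o^4 + 16.8436*o^3 + 6.9234*o^2 + 11.5924*o + 7.8793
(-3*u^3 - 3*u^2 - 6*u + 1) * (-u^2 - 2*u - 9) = 3*u^5 + 9*u^4 + 39*u^3 + 38*u^2 + 52*u - 9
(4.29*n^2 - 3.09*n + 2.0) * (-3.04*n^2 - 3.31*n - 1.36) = -13.0416*n^4 - 4.8063*n^3 - 1.6865*n^2 - 2.4176*n - 2.72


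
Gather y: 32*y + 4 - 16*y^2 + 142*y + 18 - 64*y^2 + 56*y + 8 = -80*y^2 + 230*y + 30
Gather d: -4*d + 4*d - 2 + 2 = 0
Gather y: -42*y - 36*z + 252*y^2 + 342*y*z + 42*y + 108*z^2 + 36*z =252*y^2 + 342*y*z + 108*z^2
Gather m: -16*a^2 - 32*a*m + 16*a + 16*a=-16*a^2 - 32*a*m + 32*a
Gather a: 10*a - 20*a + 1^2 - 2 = -10*a - 1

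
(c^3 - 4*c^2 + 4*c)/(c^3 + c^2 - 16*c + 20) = c/(c + 5)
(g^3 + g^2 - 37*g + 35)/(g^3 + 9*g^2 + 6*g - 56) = (g^2 - 6*g + 5)/(g^2 + 2*g - 8)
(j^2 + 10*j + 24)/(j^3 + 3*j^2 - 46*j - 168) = 1/(j - 7)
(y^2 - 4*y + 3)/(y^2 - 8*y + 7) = (y - 3)/(y - 7)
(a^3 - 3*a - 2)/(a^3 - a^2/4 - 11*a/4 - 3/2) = 4*(a + 1)/(4*a + 3)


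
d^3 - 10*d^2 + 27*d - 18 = (d - 6)*(d - 3)*(d - 1)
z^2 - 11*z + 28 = (z - 7)*(z - 4)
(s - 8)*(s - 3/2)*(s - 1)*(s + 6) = s^4 - 9*s^3/2 - 83*s^2/2 + 117*s - 72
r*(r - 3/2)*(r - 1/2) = r^3 - 2*r^2 + 3*r/4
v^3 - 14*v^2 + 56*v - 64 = (v - 8)*(v - 4)*(v - 2)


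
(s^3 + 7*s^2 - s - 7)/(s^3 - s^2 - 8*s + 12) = (s^3 + 7*s^2 - s - 7)/(s^3 - s^2 - 8*s + 12)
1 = 1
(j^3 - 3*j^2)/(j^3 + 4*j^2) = (j - 3)/(j + 4)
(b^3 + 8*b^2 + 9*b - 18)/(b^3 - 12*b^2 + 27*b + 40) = (b^3 + 8*b^2 + 9*b - 18)/(b^3 - 12*b^2 + 27*b + 40)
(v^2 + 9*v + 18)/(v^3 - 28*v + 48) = (v + 3)/(v^2 - 6*v + 8)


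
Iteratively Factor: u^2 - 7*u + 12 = (u - 3)*(u - 4)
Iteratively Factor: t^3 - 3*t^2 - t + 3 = (t + 1)*(t^2 - 4*t + 3) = (t - 3)*(t + 1)*(t - 1)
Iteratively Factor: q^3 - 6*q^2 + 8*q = (q - 2)*(q^2 - 4*q) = (q - 4)*(q - 2)*(q)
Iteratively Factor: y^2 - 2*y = (y - 2)*(y)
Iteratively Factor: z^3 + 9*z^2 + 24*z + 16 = (z + 4)*(z^2 + 5*z + 4) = (z + 4)^2*(z + 1)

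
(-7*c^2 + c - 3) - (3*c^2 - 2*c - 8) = -10*c^2 + 3*c + 5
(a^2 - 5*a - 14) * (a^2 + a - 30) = a^4 - 4*a^3 - 49*a^2 + 136*a + 420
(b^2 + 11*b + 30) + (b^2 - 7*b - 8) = 2*b^2 + 4*b + 22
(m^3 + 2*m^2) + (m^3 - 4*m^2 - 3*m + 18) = 2*m^3 - 2*m^2 - 3*m + 18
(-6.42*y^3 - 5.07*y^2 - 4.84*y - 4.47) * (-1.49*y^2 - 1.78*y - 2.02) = 9.5658*y^5 + 18.9819*y^4 + 29.2046*y^3 + 25.5169*y^2 + 17.7334*y + 9.0294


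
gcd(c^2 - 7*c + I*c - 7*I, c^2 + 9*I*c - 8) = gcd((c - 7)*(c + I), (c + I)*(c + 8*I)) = c + I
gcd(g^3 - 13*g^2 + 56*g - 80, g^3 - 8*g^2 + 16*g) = g^2 - 8*g + 16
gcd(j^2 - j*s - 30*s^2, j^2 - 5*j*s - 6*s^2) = -j + 6*s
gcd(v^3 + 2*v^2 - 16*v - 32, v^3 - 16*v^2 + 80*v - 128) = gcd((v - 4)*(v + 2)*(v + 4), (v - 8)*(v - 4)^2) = v - 4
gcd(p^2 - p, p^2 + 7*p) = p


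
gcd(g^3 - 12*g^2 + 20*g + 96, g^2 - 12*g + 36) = g - 6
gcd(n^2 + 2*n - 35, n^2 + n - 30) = n - 5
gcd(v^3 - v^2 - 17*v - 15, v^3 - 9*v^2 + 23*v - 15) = v - 5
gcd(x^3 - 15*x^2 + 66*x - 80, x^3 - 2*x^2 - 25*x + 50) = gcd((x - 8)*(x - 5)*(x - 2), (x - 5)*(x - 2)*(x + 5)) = x^2 - 7*x + 10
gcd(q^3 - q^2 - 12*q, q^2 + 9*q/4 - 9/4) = q + 3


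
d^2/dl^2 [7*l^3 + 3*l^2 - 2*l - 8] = 42*l + 6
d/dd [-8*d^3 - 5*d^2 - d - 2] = -24*d^2 - 10*d - 1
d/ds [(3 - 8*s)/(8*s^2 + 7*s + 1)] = (64*s^2 - 48*s - 29)/(64*s^4 + 112*s^3 + 65*s^2 + 14*s + 1)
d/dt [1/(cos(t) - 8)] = sin(t)/(cos(t) - 8)^2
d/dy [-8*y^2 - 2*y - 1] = -16*y - 2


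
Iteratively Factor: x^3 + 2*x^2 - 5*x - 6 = (x - 2)*(x^2 + 4*x + 3) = (x - 2)*(x + 3)*(x + 1)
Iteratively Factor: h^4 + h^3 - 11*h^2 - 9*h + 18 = (h - 1)*(h^3 + 2*h^2 - 9*h - 18) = (h - 1)*(h + 3)*(h^2 - h - 6) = (h - 3)*(h - 1)*(h + 3)*(h + 2)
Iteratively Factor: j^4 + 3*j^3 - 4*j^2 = (j + 4)*(j^3 - j^2) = j*(j + 4)*(j^2 - j) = j*(j - 1)*(j + 4)*(j)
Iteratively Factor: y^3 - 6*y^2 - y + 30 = (y - 3)*(y^2 - 3*y - 10) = (y - 5)*(y - 3)*(y + 2)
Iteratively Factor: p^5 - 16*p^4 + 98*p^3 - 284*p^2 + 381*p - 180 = (p - 3)*(p^4 - 13*p^3 + 59*p^2 - 107*p + 60) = (p - 3)*(p - 1)*(p^3 - 12*p^2 + 47*p - 60) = (p - 3)^2*(p - 1)*(p^2 - 9*p + 20) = (p - 4)*(p - 3)^2*(p - 1)*(p - 5)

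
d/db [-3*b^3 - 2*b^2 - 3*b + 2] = -9*b^2 - 4*b - 3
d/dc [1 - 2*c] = -2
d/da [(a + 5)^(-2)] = -2/(a + 5)^3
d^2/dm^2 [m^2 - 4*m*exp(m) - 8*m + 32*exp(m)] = -4*m*exp(m) + 24*exp(m) + 2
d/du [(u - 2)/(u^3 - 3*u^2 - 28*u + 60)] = (1 - 2*u)/(u^4 - 2*u^3 - 59*u^2 + 60*u + 900)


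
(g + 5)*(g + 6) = g^2 + 11*g + 30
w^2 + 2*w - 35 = (w - 5)*(w + 7)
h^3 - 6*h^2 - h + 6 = (h - 6)*(h - 1)*(h + 1)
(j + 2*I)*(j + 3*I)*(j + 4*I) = j^3 + 9*I*j^2 - 26*j - 24*I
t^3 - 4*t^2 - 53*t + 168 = (t - 8)*(t - 3)*(t + 7)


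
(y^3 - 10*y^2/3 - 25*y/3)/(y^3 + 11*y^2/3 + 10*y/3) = (y - 5)/(y + 2)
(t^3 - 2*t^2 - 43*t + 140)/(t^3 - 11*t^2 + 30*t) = (t^2 + 3*t - 28)/(t*(t - 6))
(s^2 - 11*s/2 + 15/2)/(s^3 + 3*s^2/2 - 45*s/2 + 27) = (2*s - 5)/(2*s^2 + 9*s - 18)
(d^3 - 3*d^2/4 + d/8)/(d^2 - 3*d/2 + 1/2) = d*(4*d - 1)/(4*(d - 1))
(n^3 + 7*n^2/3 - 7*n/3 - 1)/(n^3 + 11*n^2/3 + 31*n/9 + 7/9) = 3*(n^2 + 2*n - 3)/(3*n^2 + 10*n + 7)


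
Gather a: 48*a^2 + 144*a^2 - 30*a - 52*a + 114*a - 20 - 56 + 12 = 192*a^2 + 32*a - 64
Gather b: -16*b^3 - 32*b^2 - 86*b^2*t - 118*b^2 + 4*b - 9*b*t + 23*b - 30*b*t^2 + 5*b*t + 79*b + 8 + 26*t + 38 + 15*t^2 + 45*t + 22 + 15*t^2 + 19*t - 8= -16*b^3 + b^2*(-86*t - 150) + b*(-30*t^2 - 4*t + 106) + 30*t^2 + 90*t + 60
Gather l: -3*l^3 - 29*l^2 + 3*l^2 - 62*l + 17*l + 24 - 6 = -3*l^3 - 26*l^2 - 45*l + 18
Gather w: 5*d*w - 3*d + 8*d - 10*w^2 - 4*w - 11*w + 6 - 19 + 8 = 5*d - 10*w^2 + w*(5*d - 15) - 5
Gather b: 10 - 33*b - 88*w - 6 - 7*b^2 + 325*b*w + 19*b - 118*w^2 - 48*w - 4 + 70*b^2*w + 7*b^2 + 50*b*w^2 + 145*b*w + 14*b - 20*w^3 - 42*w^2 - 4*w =70*b^2*w + b*(50*w^2 + 470*w) - 20*w^3 - 160*w^2 - 140*w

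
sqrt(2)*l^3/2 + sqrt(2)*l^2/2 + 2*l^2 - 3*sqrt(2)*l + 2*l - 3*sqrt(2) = (l - sqrt(2))*(l + 3*sqrt(2))*(sqrt(2)*l/2 + sqrt(2)/2)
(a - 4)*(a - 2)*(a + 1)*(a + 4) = a^4 - a^3 - 18*a^2 + 16*a + 32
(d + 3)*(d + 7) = d^2 + 10*d + 21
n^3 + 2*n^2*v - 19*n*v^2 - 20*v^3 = (n - 4*v)*(n + v)*(n + 5*v)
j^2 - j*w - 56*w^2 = (j - 8*w)*(j + 7*w)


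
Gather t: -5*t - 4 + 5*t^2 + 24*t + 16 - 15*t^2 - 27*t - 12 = -10*t^2 - 8*t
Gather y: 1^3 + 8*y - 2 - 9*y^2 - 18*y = -9*y^2 - 10*y - 1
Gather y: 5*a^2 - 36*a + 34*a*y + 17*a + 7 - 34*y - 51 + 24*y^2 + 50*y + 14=5*a^2 - 19*a + 24*y^2 + y*(34*a + 16) - 30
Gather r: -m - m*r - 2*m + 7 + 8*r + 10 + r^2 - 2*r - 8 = -3*m + r^2 + r*(6 - m) + 9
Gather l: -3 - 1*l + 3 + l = 0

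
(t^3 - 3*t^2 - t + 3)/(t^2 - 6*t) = (t^3 - 3*t^2 - t + 3)/(t*(t - 6))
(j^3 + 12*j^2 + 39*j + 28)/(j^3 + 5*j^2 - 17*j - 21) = (j + 4)/(j - 3)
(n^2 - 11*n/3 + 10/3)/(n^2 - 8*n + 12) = (n - 5/3)/(n - 6)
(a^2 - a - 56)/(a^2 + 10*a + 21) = (a - 8)/(a + 3)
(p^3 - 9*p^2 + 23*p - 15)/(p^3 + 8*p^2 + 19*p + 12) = (p^3 - 9*p^2 + 23*p - 15)/(p^3 + 8*p^2 + 19*p + 12)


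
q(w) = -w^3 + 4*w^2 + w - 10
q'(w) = -3*w^2 + 8*w + 1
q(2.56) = 2.00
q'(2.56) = 1.82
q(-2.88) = 44.19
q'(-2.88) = -46.92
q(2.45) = 1.75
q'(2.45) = 2.59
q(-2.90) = 45.13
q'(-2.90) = -47.43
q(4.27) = -10.65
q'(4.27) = -19.54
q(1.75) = -1.36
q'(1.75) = 5.81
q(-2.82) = 41.42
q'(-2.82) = -45.42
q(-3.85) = 102.51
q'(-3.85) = -74.27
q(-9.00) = 1034.00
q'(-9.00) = -314.00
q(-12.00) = 2282.00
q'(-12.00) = -527.00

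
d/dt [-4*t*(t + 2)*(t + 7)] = -12*t^2 - 72*t - 56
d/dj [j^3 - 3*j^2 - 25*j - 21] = 3*j^2 - 6*j - 25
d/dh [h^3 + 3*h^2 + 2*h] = 3*h^2 + 6*h + 2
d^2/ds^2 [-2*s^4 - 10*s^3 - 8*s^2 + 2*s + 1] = -24*s^2 - 60*s - 16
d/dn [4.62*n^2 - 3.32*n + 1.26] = 9.24*n - 3.32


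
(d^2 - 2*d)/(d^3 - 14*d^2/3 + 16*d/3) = 3/(3*d - 8)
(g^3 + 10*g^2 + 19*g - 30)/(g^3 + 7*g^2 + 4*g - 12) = (g + 5)/(g + 2)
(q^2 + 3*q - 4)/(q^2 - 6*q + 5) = (q + 4)/(q - 5)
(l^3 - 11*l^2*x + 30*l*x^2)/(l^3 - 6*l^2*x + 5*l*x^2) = (-l + 6*x)/(-l + x)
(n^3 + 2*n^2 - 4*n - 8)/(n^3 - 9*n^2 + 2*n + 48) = (n^2 - 4)/(n^2 - 11*n + 24)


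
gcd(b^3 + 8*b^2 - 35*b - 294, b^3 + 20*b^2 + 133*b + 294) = b^2 + 14*b + 49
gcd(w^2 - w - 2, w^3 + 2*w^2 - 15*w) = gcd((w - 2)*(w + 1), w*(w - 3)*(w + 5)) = 1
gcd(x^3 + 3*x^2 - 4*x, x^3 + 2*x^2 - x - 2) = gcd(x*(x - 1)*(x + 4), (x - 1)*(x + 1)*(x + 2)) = x - 1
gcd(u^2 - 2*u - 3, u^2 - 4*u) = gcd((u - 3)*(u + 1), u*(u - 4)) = 1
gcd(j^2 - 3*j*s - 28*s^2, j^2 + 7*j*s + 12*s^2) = j + 4*s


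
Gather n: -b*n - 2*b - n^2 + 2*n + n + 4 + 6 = -2*b - n^2 + n*(3 - b) + 10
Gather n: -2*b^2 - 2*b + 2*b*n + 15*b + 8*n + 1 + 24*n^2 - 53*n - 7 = -2*b^2 + 13*b + 24*n^2 + n*(2*b - 45) - 6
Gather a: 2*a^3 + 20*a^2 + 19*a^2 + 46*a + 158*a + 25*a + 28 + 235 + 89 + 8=2*a^3 + 39*a^2 + 229*a + 360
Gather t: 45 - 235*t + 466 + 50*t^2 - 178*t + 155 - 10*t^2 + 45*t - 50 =40*t^2 - 368*t + 616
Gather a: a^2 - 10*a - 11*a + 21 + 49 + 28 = a^2 - 21*a + 98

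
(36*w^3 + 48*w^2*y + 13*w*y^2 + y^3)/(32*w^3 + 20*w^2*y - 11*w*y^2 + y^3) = (36*w^2 + 12*w*y + y^2)/(32*w^2 - 12*w*y + y^2)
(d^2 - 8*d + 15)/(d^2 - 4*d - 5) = (d - 3)/(d + 1)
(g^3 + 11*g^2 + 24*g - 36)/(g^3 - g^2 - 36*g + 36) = (g + 6)/(g - 6)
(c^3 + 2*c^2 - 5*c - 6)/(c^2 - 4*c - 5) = (c^2 + c - 6)/(c - 5)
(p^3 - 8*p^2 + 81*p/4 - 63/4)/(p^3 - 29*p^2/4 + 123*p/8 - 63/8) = 2*(2*p - 3)/(4*p - 3)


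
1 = 1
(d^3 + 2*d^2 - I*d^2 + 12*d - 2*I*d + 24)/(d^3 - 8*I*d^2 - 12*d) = (d^3 + d^2*(2 - I) + 2*d*(6 - I) + 24)/(d*(d^2 - 8*I*d - 12))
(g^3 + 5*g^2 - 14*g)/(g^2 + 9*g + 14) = g*(g - 2)/(g + 2)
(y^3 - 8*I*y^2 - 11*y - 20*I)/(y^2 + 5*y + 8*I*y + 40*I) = (y^3 - 8*I*y^2 - 11*y - 20*I)/(y^2 + y*(5 + 8*I) + 40*I)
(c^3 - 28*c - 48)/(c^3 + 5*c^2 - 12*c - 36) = (c^2 - 2*c - 24)/(c^2 + 3*c - 18)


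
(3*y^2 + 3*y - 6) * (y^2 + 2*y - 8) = 3*y^4 + 9*y^3 - 24*y^2 - 36*y + 48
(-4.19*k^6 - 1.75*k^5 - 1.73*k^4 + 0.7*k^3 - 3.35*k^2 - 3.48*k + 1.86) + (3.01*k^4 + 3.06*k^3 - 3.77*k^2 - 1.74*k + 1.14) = -4.19*k^6 - 1.75*k^5 + 1.28*k^4 + 3.76*k^3 - 7.12*k^2 - 5.22*k + 3.0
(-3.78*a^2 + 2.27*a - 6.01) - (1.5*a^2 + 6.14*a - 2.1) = -5.28*a^2 - 3.87*a - 3.91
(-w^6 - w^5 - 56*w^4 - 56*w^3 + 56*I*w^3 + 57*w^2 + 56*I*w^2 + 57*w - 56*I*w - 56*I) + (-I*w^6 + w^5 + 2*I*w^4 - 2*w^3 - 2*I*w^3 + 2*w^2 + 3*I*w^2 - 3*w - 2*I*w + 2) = -w^6 - I*w^6 - 56*w^4 + 2*I*w^4 - 58*w^3 + 54*I*w^3 + 59*w^2 + 59*I*w^2 + 54*w - 58*I*w + 2 - 56*I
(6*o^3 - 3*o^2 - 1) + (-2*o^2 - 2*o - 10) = 6*o^3 - 5*o^2 - 2*o - 11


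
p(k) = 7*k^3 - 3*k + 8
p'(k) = 21*k^2 - 3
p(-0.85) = 6.25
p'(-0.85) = 12.17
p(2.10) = 66.53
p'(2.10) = 89.61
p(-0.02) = 8.06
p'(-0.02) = -2.99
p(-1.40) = -7.01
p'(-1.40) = 38.16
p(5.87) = 1406.22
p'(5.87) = 720.59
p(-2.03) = -44.47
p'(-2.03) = 83.54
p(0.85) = 9.75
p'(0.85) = 12.17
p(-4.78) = -742.17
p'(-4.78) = 476.82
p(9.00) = 5084.00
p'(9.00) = 1698.00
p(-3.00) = -172.00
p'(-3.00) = 186.00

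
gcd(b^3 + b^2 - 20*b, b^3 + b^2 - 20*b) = b^3 + b^2 - 20*b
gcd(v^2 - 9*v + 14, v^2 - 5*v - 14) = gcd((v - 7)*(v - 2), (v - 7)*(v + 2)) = v - 7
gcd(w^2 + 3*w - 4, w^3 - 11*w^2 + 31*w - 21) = w - 1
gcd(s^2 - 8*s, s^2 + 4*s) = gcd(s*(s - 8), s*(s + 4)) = s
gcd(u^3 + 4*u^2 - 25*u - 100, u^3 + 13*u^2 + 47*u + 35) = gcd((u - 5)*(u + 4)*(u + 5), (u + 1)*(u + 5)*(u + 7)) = u + 5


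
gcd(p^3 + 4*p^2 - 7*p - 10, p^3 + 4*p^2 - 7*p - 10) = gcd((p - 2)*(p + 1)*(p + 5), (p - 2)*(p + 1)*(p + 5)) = p^3 + 4*p^2 - 7*p - 10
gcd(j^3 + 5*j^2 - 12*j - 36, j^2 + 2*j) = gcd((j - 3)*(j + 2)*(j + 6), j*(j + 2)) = j + 2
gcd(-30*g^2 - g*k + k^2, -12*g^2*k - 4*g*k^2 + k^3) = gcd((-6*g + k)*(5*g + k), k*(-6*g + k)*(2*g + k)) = 6*g - k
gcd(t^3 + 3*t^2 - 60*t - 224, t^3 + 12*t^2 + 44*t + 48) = t + 4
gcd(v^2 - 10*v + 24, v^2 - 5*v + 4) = v - 4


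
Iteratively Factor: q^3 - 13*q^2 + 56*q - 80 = (q - 4)*(q^2 - 9*q + 20) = (q - 4)^2*(q - 5)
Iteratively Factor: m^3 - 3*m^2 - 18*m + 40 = (m + 4)*(m^2 - 7*m + 10) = (m - 2)*(m + 4)*(m - 5)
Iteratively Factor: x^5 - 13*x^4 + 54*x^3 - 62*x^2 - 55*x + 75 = (x + 1)*(x^4 - 14*x^3 + 68*x^2 - 130*x + 75) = (x - 5)*(x + 1)*(x^3 - 9*x^2 + 23*x - 15) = (x - 5)*(x - 1)*(x + 1)*(x^2 - 8*x + 15) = (x - 5)^2*(x - 1)*(x + 1)*(x - 3)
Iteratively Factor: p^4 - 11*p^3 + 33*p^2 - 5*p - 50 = (p + 1)*(p^3 - 12*p^2 + 45*p - 50) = (p - 2)*(p + 1)*(p^2 - 10*p + 25) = (p - 5)*(p - 2)*(p + 1)*(p - 5)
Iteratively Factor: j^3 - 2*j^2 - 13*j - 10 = (j + 2)*(j^2 - 4*j - 5) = (j - 5)*(j + 2)*(j + 1)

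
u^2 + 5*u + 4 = (u + 1)*(u + 4)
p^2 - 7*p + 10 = (p - 5)*(p - 2)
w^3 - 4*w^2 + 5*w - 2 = (w - 2)*(w - 1)^2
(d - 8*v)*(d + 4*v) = d^2 - 4*d*v - 32*v^2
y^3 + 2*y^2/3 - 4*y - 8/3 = (y - 2)*(y + 2/3)*(y + 2)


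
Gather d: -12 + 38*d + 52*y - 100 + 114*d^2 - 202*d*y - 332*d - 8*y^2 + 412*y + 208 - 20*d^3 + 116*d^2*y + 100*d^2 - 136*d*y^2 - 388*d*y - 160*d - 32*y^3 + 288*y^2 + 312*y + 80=-20*d^3 + d^2*(116*y + 214) + d*(-136*y^2 - 590*y - 454) - 32*y^3 + 280*y^2 + 776*y + 176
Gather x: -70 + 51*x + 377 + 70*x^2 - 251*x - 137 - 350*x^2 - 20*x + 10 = -280*x^2 - 220*x + 180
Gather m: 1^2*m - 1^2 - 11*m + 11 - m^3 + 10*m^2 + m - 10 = -m^3 + 10*m^2 - 9*m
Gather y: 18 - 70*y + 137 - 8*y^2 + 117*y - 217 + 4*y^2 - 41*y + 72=-4*y^2 + 6*y + 10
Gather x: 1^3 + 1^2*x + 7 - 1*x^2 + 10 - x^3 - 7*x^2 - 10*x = -x^3 - 8*x^2 - 9*x + 18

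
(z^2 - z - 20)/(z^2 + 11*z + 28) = (z - 5)/(z + 7)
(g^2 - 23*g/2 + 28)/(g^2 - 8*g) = (g - 7/2)/g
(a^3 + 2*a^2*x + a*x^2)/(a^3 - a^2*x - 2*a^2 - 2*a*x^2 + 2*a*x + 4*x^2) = a*(-a - x)/(-a^2 + 2*a*x + 2*a - 4*x)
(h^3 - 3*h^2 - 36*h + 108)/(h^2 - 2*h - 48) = (h^2 - 9*h + 18)/(h - 8)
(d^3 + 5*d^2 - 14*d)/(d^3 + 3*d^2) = (d^2 + 5*d - 14)/(d*(d + 3))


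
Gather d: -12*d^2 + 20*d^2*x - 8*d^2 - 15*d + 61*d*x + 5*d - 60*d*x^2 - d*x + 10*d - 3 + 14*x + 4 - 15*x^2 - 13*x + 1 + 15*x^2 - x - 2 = d^2*(20*x - 20) + d*(-60*x^2 + 60*x)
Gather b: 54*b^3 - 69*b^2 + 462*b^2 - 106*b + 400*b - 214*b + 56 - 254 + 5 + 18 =54*b^3 + 393*b^2 + 80*b - 175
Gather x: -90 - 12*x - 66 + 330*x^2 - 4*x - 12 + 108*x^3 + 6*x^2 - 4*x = 108*x^3 + 336*x^2 - 20*x - 168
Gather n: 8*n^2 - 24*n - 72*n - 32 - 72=8*n^2 - 96*n - 104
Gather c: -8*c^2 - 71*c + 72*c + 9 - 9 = -8*c^2 + c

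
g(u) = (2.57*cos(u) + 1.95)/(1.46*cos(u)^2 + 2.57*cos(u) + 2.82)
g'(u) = (2.92*sin(u)*cos(u) + 2.57*sin(u))*(2.57*cos(u) + 1.95)/(1.46*cos(u)^2 + 2.57*cos(u) + 2.82)^2 - 2.57*sin(u)/(1.46*cos(u)^2 + 2.57*cos(u) + 2.82) = (3.7522*cos(u)^2 + 5.694*cos(u) - 2.2359)*sin(u)/(2.1316*cos(u)^4 + 7.5044*cos(u)^3 + 14.8393*cos(u)^2 + 14.4948*cos(u) + 7.9524)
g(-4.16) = 0.32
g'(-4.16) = -1.02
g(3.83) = -0.02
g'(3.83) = 0.96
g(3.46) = -0.29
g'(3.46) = 0.46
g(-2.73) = -0.24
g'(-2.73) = 0.60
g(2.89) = -0.32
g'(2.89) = -0.36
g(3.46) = -0.29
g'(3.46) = 0.46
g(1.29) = 0.73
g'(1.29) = -0.03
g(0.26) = 0.66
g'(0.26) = 0.04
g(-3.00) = -0.35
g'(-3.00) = 0.20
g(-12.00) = 0.68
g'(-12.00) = 0.08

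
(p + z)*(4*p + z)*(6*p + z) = 24*p^3 + 34*p^2*z + 11*p*z^2 + z^3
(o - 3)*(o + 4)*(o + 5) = o^3 + 6*o^2 - 7*o - 60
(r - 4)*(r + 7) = r^2 + 3*r - 28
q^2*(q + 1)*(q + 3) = q^4 + 4*q^3 + 3*q^2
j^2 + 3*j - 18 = (j - 3)*(j + 6)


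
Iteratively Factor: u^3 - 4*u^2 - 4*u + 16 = (u - 4)*(u^2 - 4) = (u - 4)*(u + 2)*(u - 2)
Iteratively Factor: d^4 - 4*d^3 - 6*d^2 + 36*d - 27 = (d - 3)*(d^3 - d^2 - 9*d + 9) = (d - 3)*(d - 1)*(d^2 - 9) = (d - 3)^2*(d - 1)*(d + 3)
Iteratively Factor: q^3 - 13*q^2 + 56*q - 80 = (q - 5)*(q^2 - 8*q + 16) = (q - 5)*(q - 4)*(q - 4)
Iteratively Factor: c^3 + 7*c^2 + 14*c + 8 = (c + 1)*(c^2 + 6*c + 8) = (c + 1)*(c + 4)*(c + 2)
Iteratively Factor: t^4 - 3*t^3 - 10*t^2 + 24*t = (t - 4)*(t^3 + t^2 - 6*t) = (t - 4)*(t - 2)*(t^2 + 3*t) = (t - 4)*(t - 2)*(t + 3)*(t)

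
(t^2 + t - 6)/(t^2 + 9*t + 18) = (t - 2)/(t + 6)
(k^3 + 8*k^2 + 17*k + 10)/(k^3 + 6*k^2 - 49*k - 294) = (k^3 + 8*k^2 + 17*k + 10)/(k^3 + 6*k^2 - 49*k - 294)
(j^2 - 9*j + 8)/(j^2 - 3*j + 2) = (j - 8)/(j - 2)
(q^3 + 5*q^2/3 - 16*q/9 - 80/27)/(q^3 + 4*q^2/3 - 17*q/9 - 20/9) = (q + 4/3)/(q + 1)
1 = 1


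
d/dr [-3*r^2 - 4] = -6*r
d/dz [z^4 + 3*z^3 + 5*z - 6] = 4*z^3 + 9*z^2 + 5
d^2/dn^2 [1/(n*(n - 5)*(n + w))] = 2*(n^2*(n - 5)^2 + n^2*(n - 5)*(n + w) + n^2*(n + w)^2 + n*(n - 5)^2*(n + w) + n*(n - 5)*(n + w)^2 + (n - 5)^2*(n + w)^2)/(n^3*(n - 5)^3*(n + w)^3)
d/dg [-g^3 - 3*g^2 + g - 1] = -3*g^2 - 6*g + 1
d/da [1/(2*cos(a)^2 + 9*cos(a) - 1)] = (4*cos(a) + 9)*sin(a)/(9*cos(a) + cos(2*a))^2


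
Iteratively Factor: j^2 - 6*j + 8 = (j - 4)*(j - 2)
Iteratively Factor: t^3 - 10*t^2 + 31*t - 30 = (t - 3)*(t^2 - 7*t + 10) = (t - 3)*(t - 2)*(t - 5)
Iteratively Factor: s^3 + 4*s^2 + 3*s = (s + 1)*(s^2 + 3*s) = s*(s + 1)*(s + 3)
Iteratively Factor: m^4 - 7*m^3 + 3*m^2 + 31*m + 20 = (m - 5)*(m^3 - 2*m^2 - 7*m - 4) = (m - 5)*(m + 1)*(m^2 - 3*m - 4) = (m - 5)*(m - 4)*(m + 1)*(m + 1)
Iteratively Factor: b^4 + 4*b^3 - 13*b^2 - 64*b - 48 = (b + 1)*(b^3 + 3*b^2 - 16*b - 48) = (b - 4)*(b + 1)*(b^2 + 7*b + 12) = (b - 4)*(b + 1)*(b + 4)*(b + 3)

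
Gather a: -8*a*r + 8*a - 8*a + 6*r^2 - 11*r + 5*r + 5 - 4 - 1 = -8*a*r + 6*r^2 - 6*r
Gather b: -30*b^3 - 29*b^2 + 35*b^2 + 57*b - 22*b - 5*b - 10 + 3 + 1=-30*b^3 + 6*b^2 + 30*b - 6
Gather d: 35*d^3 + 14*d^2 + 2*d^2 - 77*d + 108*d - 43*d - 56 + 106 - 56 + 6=35*d^3 + 16*d^2 - 12*d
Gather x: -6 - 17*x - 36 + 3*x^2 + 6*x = 3*x^2 - 11*x - 42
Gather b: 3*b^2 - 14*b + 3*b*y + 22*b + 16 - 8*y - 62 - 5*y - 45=3*b^2 + b*(3*y + 8) - 13*y - 91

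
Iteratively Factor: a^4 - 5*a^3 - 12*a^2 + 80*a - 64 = (a + 4)*(a^3 - 9*a^2 + 24*a - 16) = (a - 1)*(a + 4)*(a^2 - 8*a + 16) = (a - 4)*(a - 1)*(a + 4)*(a - 4)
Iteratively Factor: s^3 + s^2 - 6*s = (s)*(s^2 + s - 6) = s*(s + 3)*(s - 2)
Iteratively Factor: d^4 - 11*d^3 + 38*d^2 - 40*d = (d - 4)*(d^3 - 7*d^2 + 10*d) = d*(d - 4)*(d^2 - 7*d + 10) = d*(d - 5)*(d - 4)*(d - 2)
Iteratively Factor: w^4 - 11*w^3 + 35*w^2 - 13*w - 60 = (w - 3)*(w^3 - 8*w^2 + 11*w + 20) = (w - 5)*(w - 3)*(w^2 - 3*w - 4) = (w - 5)*(w - 3)*(w + 1)*(w - 4)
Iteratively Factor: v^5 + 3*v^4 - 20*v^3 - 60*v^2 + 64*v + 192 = (v - 2)*(v^4 + 5*v^3 - 10*v^2 - 80*v - 96) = (v - 2)*(v + 4)*(v^3 + v^2 - 14*v - 24) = (v - 2)*(v + 2)*(v + 4)*(v^2 - v - 12) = (v - 4)*(v - 2)*(v + 2)*(v + 4)*(v + 3)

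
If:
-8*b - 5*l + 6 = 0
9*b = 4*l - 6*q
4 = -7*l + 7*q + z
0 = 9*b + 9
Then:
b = -1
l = 14/5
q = 101/30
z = 1/30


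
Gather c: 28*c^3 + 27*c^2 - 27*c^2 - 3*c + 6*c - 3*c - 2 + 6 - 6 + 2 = 28*c^3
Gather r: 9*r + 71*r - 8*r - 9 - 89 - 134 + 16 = 72*r - 216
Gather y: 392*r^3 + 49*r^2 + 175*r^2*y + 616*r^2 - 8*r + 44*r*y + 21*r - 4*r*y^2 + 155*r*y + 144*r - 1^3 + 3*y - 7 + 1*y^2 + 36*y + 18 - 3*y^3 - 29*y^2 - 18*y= 392*r^3 + 665*r^2 + 157*r - 3*y^3 + y^2*(-4*r - 28) + y*(175*r^2 + 199*r + 21) + 10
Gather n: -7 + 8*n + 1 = 8*n - 6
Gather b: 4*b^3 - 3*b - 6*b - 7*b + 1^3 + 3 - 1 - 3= 4*b^3 - 16*b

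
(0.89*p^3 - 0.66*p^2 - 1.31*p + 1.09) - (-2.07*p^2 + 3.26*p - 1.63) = 0.89*p^3 + 1.41*p^2 - 4.57*p + 2.72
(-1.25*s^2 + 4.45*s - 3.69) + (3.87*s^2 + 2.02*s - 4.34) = 2.62*s^2 + 6.47*s - 8.03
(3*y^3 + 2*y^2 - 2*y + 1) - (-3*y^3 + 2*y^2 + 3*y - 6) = 6*y^3 - 5*y + 7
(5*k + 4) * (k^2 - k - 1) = 5*k^3 - k^2 - 9*k - 4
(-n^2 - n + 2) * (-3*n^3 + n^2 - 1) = 3*n^5 + 2*n^4 - 7*n^3 + 3*n^2 + n - 2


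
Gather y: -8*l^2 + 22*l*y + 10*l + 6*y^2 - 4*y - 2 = -8*l^2 + 10*l + 6*y^2 + y*(22*l - 4) - 2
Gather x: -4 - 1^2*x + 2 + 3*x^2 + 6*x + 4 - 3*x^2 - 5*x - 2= 0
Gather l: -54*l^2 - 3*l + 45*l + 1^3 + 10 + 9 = -54*l^2 + 42*l + 20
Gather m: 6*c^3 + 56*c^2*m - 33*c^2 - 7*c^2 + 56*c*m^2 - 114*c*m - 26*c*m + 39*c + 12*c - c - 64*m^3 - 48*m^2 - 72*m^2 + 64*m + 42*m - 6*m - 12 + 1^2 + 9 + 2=6*c^3 - 40*c^2 + 50*c - 64*m^3 + m^2*(56*c - 120) + m*(56*c^2 - 140*c + 100)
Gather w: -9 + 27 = 18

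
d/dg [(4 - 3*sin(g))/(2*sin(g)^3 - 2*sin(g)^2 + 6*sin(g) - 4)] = (6*sin(g)^3 - 15*sin(g)^2 + 8*sin(g) - 6)*cos(g)/(2*(sin(g)^3 - sin(g)^2 + 3*sin(g) - 2)^2)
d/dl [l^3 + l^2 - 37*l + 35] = 3*l^2 + 2*l - 37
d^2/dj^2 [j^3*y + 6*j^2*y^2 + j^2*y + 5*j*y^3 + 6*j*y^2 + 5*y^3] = 2*y*(3*j + 6*y + 1)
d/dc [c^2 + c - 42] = 2*c + 1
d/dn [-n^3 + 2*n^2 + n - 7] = -3*n^2 + 4*n + 1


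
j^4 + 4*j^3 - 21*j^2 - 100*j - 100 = (j - 5)*(j + 2)^2*(j + 5)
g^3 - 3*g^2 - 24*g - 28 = (g - 7)*(g + 2)^2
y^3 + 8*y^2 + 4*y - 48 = (y - 2)*(y + 4)*(y + 6)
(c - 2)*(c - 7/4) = c^2 - 15*c/4 + 7/2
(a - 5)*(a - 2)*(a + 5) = a^3 - 2*a^2 - 25*a + 50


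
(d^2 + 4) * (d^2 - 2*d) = d^4 - 2*d^3 + 4*d^2 - 8*d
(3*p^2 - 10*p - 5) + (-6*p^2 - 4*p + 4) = -3*p^2 - 14*p - 1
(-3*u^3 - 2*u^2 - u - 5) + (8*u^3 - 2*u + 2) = 5*u^3 - 2*u^2 - 3*u - 3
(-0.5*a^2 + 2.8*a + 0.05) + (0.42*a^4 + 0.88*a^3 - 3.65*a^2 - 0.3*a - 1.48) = 0.42*a^4 + 0.88*a^3 - 4.15*a^2 + 2.5*a - 1.43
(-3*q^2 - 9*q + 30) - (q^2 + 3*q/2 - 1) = -4*q^2 - 21*q/2 + 31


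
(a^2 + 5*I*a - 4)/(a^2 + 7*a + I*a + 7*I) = (a + 4*I)/(a + 7)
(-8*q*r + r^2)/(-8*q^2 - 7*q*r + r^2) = r/(q + r)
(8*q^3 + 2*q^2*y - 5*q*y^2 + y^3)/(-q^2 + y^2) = (8*q^2 - 6*q*y + y^2)/(-q + y)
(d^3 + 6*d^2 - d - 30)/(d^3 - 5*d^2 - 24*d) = (d^2 + 3*d - 10)/(d*(d - 8))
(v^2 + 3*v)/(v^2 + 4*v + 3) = v/(v + 1)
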